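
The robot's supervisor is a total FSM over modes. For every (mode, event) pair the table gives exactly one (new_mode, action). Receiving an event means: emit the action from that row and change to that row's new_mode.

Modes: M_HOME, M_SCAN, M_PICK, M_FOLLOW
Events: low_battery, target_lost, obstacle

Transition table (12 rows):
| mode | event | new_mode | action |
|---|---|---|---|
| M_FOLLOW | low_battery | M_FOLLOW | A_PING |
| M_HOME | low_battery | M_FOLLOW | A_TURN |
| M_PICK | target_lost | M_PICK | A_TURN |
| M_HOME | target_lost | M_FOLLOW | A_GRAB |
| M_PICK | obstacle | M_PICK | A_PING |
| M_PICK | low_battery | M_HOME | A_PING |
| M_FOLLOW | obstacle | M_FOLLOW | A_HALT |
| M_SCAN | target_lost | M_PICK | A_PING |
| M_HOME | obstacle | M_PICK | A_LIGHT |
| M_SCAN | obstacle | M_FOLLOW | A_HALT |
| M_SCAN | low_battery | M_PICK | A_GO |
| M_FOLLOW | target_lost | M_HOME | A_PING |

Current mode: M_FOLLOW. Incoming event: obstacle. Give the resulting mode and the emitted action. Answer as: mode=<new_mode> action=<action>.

mode=M_FOLLOW action=A_HALT

current mode = M_FOLLOW; filter table to that mode:
  (M_FOLLOW, low_battery) → (M_FOLLOW, A_PING)
  (M_FOLLOW, obstacle) → (M_FOLLOW, A_HALT)  ← event matches
  (M_FOLLOW, target_lost) → (M_HOME, A_PING)
event = obstacle selects (M_FOLLOW, A_HALT)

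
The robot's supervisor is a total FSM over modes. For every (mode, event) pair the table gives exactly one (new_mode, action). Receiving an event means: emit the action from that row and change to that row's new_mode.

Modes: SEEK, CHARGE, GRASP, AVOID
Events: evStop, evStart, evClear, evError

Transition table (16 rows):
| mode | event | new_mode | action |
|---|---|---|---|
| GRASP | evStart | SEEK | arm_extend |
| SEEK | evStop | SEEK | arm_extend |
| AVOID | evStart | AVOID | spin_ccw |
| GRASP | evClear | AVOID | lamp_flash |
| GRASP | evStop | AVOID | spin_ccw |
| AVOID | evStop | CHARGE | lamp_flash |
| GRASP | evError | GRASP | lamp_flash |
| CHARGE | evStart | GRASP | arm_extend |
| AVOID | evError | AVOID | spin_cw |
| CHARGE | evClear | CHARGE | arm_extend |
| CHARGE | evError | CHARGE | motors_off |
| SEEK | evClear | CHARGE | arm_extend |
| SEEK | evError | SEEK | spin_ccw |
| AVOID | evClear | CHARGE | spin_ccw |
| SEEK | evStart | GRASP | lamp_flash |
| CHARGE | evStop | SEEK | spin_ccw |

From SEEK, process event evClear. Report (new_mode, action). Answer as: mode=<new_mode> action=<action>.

mode=CHARGE action=arm_extend

current mode = SEEK; filter table to that mode:
  (SEEK, evStop) → (SEEK, arm_extend)
  (SEEK, evClear) → (CHARGE, arm_extend)  ← event matches
  (SEEK, evError) → (SEEK, spin_ccw)
  (SEEK, evStart) → (GRASP, lamp_flash)
event = evClear selects (CHARGE, arm_extend)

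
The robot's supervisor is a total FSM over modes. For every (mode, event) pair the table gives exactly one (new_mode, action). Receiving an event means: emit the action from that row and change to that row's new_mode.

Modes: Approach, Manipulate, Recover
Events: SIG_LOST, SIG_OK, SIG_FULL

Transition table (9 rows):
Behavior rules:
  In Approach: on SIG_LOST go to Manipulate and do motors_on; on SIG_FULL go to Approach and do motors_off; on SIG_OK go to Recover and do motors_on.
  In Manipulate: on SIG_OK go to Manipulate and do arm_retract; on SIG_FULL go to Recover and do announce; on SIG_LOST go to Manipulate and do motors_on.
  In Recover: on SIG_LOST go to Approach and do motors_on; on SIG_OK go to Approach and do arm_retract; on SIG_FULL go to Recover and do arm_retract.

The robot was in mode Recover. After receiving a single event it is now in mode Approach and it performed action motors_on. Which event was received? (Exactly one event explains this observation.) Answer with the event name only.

SIG_LOST

try SIG_LOST: (Recover, SIG_LOST) → (Approach, motors_on)  ← matches
try SIG_OK: (Recover, SIG_OK) → (Approach, arm_retract)
try SIG_FULL: (Recover, SIG_FULL) → (Recover, arm_retract)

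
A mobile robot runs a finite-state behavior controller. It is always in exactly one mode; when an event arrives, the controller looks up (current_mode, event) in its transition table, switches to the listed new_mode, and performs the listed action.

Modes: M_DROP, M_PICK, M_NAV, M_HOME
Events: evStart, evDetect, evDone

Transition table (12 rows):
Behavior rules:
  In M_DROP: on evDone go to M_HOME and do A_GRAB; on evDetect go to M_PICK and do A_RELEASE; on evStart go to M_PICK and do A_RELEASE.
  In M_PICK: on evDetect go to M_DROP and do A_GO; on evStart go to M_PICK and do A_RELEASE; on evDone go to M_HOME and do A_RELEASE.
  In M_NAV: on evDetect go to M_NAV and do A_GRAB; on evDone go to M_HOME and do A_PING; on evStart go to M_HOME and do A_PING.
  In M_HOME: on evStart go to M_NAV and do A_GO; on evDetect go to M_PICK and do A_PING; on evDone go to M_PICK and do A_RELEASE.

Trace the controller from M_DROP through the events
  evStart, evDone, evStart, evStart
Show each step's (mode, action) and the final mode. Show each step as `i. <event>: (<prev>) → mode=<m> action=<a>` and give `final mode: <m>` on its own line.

final mode: M_HOME

1. evStart: (M_DROP) → mode=M_PICK action=A_RELEASE
2. evDone: (M_PICK) → mode=M_HOME action=A_RELEASE
3. evStart: (M_HOME) → mode=M_NAV action=A_GO
4. evStart: (M_NAV) → mode=M_HOME action=A_PING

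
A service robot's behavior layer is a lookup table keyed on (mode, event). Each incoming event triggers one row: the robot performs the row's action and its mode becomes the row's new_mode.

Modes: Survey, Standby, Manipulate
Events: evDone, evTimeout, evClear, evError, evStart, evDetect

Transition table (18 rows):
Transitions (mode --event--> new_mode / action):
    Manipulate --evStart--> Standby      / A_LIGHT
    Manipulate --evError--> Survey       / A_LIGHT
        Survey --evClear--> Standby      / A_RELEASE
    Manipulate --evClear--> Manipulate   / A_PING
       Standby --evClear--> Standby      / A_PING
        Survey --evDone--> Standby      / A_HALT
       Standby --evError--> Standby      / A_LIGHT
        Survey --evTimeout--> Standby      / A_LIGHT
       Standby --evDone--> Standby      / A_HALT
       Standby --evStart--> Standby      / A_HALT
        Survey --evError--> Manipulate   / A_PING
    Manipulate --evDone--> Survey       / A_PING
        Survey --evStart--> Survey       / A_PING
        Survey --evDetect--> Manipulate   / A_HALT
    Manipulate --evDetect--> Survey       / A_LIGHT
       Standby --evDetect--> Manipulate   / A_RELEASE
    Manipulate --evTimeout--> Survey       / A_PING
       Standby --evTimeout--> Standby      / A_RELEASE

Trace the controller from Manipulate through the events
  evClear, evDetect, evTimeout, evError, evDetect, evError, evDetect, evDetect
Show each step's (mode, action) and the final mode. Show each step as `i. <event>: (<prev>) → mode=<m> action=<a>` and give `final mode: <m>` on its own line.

1. evClear: (Manipulate) → mode=Manipulate action=A_PING
2. evDetect: (Manipulate) → mode=Survey action=A_LIGHT
3. evTimeout: (Survey) → mode=Standby action=A_LIGHT
4. evError: (Standby) → mode=Standby action=A_LIGHT
5. evDetect: (Standby) → mode=Manipulate action=A_RELEASE
6. evError: (Manipulate) → mode=Survey action=A_LIGHT
7. evDetect: (Survey) → mode=Manipulate action=A_HALT
8. evDetect: (Manipulate) → mode=Survey action=A_LIGHT

final mode: Survey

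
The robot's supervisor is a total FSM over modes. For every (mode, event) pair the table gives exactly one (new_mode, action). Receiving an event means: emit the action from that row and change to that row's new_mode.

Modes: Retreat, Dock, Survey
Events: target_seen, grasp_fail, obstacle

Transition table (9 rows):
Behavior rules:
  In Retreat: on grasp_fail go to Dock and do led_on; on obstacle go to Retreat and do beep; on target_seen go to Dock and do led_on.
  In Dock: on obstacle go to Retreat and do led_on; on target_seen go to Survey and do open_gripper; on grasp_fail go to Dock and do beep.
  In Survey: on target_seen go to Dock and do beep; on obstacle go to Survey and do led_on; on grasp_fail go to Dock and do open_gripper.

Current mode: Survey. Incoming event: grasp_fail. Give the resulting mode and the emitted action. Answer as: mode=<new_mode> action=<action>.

mode=Dock action=open_gripper

current mode = Survey; filter table to that mode:
  (Survey, target_seen) → (Dock, beep)
  (Survey, obstacle) → (Survey, led_on)
  (Survey, grasp_fail) → (Dock, open_gripper)  ← event matches
event = grasp_fail selects (Dock, open_gripper)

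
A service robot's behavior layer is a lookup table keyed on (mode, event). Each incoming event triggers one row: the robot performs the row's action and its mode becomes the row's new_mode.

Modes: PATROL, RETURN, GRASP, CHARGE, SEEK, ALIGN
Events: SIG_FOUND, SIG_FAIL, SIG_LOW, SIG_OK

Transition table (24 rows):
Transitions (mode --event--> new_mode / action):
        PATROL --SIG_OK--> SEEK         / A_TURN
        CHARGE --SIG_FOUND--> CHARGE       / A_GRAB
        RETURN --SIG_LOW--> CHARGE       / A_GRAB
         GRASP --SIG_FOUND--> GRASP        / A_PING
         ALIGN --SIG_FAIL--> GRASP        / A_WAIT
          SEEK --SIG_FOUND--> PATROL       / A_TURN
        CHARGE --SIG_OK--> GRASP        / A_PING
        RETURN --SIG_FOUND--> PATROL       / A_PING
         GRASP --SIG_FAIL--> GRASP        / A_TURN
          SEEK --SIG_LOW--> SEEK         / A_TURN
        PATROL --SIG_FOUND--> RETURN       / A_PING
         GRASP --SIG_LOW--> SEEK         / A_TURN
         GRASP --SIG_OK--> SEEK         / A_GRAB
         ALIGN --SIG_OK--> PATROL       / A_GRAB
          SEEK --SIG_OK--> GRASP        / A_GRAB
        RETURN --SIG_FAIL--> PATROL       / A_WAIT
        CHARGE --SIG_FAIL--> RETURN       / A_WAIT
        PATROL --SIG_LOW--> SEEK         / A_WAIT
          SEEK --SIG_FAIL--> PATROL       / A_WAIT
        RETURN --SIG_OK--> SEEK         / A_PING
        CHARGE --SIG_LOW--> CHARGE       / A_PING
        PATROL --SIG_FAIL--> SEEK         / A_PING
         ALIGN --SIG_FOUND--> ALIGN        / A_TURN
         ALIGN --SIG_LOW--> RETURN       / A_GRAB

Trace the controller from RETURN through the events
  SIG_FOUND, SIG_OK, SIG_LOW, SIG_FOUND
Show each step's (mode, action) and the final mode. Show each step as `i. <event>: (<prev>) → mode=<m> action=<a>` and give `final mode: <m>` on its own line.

1. SIG_FOUND: (RETURN) → mode=PATROL action=A_PING
2. SIG_OK: (PATROL) → mode=SEEK action=A_TURN
3. SIG_LOW: (SEEK) → mode=SEEK action=A_TURN
4. SIG_FOUND: (SEEK) → mode=PATROL action=A_TURN

final mode: PATROL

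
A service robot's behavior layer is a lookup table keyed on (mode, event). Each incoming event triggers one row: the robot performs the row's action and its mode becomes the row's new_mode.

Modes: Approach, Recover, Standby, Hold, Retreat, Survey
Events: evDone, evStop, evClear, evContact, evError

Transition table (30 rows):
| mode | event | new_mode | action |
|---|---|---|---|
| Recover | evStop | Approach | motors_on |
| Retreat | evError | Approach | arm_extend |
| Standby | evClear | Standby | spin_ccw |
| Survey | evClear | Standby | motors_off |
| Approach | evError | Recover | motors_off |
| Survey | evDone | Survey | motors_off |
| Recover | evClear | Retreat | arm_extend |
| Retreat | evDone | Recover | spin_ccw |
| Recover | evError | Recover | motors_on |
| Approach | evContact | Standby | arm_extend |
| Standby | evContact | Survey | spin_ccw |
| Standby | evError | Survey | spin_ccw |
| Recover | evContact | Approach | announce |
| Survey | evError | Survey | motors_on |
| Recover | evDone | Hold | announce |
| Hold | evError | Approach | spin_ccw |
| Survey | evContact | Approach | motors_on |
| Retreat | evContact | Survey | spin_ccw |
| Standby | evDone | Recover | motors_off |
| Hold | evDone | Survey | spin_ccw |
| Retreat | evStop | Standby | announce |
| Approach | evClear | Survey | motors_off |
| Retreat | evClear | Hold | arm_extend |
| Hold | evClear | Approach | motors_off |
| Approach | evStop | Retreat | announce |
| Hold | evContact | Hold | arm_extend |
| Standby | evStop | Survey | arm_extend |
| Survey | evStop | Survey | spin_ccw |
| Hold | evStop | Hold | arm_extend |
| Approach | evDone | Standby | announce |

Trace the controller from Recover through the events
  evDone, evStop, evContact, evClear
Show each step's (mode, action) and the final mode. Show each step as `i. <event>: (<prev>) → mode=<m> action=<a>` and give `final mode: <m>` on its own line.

final mode: Approach

1. evDone: (Recover) → mode=Hold action=announce
2. evStop: (Hold) → mode=Hold action=arm_extend
3. evContact: (Hold) → mode=Hold action=arm_extend
4. evClear: (Hold) → mode=Approach action=motors_off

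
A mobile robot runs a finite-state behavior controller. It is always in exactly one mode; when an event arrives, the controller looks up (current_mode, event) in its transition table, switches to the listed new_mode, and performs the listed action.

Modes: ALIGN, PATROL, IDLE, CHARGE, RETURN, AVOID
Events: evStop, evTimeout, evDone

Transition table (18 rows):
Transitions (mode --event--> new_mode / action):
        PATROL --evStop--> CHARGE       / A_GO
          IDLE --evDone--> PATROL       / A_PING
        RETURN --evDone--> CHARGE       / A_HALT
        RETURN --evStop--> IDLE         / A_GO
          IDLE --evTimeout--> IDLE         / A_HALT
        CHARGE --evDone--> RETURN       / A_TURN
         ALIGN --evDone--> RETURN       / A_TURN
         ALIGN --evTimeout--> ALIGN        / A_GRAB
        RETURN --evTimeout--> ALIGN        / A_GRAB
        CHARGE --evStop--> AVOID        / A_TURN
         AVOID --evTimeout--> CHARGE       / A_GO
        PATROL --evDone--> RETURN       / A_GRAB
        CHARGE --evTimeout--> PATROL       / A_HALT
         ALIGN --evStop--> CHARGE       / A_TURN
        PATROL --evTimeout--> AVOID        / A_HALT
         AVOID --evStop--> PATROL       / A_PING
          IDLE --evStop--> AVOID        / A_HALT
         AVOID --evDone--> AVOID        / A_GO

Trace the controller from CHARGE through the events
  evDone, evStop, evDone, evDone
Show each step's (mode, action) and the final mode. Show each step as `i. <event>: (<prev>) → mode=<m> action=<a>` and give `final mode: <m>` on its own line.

final mode: RETURN

1. evDone: (CHARGE) → mode=RETURN action=A_TURN
2. evStop: (RETURN) → mode=IDLE action=A_GO
3. evDone: (IDLE) → mode=PATROL action=A_PING
4. evDone: (PATROL) → mode=RETURN action=A_GRAB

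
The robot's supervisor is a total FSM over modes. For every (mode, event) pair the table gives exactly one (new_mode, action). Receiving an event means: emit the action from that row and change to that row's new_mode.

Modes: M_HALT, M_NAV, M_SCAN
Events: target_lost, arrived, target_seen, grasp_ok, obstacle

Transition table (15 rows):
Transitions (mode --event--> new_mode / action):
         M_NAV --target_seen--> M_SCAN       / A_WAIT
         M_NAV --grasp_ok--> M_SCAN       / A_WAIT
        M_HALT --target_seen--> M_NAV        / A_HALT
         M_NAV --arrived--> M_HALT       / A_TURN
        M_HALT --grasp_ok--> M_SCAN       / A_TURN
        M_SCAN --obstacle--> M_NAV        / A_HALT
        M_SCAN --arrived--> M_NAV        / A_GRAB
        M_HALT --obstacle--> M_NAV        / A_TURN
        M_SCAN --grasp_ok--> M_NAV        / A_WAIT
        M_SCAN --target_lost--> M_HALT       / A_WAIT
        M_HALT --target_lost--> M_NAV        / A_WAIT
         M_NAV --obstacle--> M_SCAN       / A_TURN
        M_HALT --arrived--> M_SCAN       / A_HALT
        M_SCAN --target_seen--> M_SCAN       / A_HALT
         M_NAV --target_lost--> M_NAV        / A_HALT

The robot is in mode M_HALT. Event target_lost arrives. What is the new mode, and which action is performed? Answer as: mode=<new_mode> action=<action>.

mode=M_NAV action=A_WAIT

current mode = M_HALT; filter table to that mode:
  (M_HALT, target_seen) → (M_NAV, A_HALT)
  (M_HALT, grasp_ok) → (M_SCAN, A_TURN)
  (M_HALT, obstacle) → (M_NAV, A_TURN)
  (M_HALT, target_lost) → (M_NAV, A_WAIT)  ← event matches
  (M_HALT, arrived) → (M_SCAN, A_HALT)
event = target_lost selects (M_NAV, A_WAIT)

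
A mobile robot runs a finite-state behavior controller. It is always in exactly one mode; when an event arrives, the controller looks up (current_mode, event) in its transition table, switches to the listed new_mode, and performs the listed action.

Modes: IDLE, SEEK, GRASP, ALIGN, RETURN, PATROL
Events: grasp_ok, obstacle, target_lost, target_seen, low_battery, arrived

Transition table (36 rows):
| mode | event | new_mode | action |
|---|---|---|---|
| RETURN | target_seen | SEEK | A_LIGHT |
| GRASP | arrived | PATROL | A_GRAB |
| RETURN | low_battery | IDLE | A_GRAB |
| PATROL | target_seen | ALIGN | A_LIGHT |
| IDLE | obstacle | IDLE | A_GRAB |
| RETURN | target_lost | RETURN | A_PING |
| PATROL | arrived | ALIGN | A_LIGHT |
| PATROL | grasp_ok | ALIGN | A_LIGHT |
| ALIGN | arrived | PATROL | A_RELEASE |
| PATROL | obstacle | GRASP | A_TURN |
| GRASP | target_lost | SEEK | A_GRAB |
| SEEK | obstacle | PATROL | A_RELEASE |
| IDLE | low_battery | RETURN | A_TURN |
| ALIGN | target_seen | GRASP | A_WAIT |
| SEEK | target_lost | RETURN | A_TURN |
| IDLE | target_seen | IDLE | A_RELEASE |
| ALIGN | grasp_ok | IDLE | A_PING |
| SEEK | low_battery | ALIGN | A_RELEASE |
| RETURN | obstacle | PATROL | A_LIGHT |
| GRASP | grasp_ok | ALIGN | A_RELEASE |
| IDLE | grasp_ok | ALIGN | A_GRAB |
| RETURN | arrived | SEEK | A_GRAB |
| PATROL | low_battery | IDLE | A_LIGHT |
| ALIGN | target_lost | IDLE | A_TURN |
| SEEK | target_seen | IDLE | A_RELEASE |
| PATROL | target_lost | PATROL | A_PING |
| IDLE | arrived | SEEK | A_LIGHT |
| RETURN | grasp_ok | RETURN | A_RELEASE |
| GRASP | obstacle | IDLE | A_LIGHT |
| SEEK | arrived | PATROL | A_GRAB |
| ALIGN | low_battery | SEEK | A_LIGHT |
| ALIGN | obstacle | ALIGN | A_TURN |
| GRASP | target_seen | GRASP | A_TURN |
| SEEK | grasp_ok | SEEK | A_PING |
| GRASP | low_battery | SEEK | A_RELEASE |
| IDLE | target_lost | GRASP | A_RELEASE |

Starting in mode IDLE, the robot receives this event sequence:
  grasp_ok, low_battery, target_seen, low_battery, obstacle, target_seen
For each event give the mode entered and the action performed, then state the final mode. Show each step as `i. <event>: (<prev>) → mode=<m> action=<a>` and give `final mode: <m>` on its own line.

1. grasp_ok: (IDLE) → mode=ALIGN action=A_GRAB
2. low_battery: (ALIGN) → mode=SEEK action=A_LIGHT
3. target_seen: (SEEK) → mode=IDLE action=A_RELEASE
4. low_battery: (IDLE) → mode=RETURN action=A_TURN
5. obstacle: (RETURN) → mode=PATROL action=A_LIGHT
6. target_seen: (PATROL) → mode=ALIGN action=A_LIGHT

final mode: ALIGN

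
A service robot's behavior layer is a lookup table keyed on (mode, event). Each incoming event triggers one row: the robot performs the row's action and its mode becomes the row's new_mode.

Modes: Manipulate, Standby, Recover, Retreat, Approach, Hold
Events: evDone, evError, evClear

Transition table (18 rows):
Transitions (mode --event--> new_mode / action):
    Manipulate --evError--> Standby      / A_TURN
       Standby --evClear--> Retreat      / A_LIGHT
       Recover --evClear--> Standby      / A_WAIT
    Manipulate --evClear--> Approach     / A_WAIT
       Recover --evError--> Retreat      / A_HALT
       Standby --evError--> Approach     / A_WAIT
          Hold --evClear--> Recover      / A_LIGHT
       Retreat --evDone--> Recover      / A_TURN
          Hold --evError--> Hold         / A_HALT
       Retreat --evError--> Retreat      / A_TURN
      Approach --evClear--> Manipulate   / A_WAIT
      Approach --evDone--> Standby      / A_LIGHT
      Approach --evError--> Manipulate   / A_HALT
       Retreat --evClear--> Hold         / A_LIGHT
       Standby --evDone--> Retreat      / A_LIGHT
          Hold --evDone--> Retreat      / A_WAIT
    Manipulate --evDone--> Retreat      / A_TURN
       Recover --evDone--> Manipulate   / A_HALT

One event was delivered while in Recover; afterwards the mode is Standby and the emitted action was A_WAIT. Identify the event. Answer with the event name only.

evClear

try evDone: (Recover, evDone) → (Manipulate, A_HALT)
try evError: (Recover, evError) → (Retreat, A_HALT)
try evClear: (Recover, evClear) → (Standby, A_WAIT)  ← matches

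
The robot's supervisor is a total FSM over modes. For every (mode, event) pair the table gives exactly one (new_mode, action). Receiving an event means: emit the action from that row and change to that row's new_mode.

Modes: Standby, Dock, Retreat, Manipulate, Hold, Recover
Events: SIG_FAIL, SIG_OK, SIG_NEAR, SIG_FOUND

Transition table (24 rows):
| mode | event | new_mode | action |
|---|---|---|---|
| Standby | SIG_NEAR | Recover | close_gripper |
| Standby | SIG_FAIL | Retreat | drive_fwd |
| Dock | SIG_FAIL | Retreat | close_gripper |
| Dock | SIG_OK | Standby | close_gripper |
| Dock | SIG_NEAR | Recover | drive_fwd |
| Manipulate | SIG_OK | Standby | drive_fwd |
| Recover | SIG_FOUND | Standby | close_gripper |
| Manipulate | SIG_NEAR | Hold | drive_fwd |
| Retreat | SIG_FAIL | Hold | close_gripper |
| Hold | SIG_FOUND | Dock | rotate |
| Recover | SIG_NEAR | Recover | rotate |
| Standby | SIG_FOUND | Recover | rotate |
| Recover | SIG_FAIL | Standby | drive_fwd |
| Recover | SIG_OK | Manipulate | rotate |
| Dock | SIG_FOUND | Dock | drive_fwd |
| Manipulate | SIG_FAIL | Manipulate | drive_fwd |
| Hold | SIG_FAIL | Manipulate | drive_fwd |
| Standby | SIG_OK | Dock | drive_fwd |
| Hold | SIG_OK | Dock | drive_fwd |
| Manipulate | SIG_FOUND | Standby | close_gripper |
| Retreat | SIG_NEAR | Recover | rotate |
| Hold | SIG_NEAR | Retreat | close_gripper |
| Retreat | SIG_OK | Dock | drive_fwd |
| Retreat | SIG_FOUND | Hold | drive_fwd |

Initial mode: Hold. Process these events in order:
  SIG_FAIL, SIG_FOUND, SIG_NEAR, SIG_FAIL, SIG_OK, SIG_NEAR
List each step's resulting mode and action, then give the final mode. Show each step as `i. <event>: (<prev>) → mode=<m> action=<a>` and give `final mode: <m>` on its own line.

1. SIG_FAIL: (Hold) → mode=Manipulate action=drive_fwd
2. SIG_FOUND: (Manipulate) → mode=Standby action=close_gripper
3. SIG_NEAR: (Standby) → mode=Recover action=close_gripper
4. SIG_FAIL: (Recover) → mode=Standby action=drive_fwd
5. SIG_OK: (Standby) → mode=Dock action=drive_fwd
6. SIG_NEAR: (Dock) → mode=Recover action=drive_fwd

final mode: Recover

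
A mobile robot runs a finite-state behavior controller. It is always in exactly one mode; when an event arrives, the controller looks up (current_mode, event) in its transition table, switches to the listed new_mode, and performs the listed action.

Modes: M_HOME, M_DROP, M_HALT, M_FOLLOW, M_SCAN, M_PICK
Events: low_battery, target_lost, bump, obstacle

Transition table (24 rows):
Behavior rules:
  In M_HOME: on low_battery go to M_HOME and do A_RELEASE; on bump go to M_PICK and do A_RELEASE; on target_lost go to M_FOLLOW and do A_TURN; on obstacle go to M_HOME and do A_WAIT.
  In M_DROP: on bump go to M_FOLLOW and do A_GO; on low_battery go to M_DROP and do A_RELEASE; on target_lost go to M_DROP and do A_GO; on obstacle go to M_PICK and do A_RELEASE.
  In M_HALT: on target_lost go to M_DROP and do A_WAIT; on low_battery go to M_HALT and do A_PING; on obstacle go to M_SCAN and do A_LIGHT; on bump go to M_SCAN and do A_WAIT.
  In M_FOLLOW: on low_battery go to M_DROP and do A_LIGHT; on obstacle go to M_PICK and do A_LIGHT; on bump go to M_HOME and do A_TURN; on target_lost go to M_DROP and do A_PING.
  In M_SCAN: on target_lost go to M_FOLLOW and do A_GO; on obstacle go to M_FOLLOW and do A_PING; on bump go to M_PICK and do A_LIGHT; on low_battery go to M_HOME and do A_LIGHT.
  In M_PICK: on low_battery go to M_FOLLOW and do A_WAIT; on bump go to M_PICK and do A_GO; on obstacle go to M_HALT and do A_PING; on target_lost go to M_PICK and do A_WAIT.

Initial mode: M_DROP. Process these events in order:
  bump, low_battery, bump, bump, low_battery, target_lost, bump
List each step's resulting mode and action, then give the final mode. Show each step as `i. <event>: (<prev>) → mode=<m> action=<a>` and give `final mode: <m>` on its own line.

1. bump: (M_DROP) → mode=M_FOLLOW action=A_GO
2. low_battery: (M_FOLLOW) → mode=M_DROP action=A_LIGHT
3. bump: (M_DROP) → mode=M_FOLLOW action=A_GO
4. bump: (M_FOLLOW) → mode=M_HOME action=A_TURN
5. low_battery: (M_HOME) → mode=M_HOME action=A_RELEASE
6. target_lost: (M_HOME) → mode=M_FOLLOW action=A_TURN
7. bump: (M_FOLLOW) → mode=M_HOME action=A_TURN

final mode: M_HOME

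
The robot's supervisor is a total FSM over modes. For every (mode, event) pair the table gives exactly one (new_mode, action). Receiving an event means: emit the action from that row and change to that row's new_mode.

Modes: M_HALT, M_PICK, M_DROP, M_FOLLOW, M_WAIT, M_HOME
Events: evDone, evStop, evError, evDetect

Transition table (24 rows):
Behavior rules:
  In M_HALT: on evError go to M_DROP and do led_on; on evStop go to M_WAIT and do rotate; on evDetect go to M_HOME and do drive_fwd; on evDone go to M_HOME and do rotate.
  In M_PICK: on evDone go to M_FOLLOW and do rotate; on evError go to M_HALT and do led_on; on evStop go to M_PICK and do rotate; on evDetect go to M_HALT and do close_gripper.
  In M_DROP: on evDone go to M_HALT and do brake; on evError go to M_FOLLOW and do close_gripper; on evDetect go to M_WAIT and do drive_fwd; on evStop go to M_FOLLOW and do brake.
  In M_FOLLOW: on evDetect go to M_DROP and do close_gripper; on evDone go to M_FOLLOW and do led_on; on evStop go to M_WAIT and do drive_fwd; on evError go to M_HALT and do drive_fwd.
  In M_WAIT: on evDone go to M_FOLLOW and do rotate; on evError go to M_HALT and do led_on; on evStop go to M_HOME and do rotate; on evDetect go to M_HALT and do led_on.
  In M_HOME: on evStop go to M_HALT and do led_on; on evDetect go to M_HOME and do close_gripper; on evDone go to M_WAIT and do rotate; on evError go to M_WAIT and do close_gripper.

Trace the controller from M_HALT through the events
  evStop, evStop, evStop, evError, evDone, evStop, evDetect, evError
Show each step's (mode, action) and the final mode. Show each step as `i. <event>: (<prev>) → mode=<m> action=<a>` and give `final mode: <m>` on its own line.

1. evStop: (M_HALT) → mode=M_WAIT action=rotate
2. evStop: (M_WAIT) → mode=M_HOME action=rotate
3. evStop: (M_HOME) → mode=M_HALT action=led_on
4. evError: (M_HALT) → mode=M_DROP action=led_on
5. evDone: (M_DROP) → mode=M_HALT action=brake
6. evStop: (M_HALT) → mode=M_WAIT action=rotate
7. evDetect: (M_WAIT) → mode=M_HALT action=led_on
8. evError: (M_HALT) → mode=M_DROP action=led_on

final mode: M_DROP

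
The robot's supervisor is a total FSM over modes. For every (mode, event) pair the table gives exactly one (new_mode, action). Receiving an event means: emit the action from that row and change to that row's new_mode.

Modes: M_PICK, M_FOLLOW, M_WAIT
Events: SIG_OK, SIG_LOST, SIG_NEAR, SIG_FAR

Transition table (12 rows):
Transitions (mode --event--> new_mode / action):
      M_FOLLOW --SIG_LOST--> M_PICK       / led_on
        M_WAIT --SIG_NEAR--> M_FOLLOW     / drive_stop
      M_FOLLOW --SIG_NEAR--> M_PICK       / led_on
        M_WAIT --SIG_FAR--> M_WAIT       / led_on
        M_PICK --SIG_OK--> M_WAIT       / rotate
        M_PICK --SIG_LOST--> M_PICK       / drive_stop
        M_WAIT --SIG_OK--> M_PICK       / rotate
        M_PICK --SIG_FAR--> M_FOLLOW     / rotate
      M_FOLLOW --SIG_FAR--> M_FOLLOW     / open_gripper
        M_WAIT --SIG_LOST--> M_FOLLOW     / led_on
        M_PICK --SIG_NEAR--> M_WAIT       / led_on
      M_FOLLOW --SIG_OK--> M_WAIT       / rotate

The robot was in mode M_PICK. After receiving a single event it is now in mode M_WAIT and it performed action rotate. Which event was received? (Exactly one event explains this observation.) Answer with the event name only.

try SIG_OK: (M_PICK, SIG_OK) → (M_WAIT, rotate)  ← matches
try SIG_LOST: (M_PICK, SIG_LOST) → (M_PICK, drive_stop)
try SIG_NEAR: (M_PICK, SIG_NEAR) → (M_WAIT, led_on)
try SIG_FAR: (M_PICK, SIG_FAR) → (M_FOLLOW, rotate)

SIG_OK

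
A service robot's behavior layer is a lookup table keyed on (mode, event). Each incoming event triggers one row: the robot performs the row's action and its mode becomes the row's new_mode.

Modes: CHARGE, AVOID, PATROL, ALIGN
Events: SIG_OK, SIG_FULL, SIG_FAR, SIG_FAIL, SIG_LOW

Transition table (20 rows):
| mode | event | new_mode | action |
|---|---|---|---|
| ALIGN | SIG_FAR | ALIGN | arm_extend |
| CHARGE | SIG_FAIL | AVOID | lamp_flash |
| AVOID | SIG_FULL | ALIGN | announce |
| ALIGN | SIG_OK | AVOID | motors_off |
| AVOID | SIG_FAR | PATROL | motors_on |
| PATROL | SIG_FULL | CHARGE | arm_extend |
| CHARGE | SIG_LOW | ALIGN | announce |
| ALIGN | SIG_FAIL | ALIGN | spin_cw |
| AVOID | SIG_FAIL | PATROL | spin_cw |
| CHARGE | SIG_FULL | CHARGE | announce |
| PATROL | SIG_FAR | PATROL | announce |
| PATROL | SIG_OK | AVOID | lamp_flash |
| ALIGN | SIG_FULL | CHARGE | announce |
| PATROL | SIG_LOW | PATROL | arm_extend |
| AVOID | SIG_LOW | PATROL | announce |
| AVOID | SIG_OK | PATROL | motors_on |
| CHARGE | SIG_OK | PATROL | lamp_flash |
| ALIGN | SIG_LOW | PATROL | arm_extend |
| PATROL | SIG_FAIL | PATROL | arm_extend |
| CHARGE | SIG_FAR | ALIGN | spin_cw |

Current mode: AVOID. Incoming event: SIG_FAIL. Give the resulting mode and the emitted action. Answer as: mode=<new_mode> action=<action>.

current mode = AVOID; filter table to that mode:
  (AVOID, SIG_FULL) → (ALIGN, announce)
  (AVOID, SIG_FAR) → (PATROL, motors_on)
  (AVOID, SIG_FAIL) → (PATROL, spin_cw)  ← event matches
  (AVOID, SIG_LOW) → (PATROL, announce)
  (AVOID, SIG_OK) → (PATROL, motors_on)
event = SIG_FAIL selects (PATROL, spin_cw)

mode=PATROL action=spin_cw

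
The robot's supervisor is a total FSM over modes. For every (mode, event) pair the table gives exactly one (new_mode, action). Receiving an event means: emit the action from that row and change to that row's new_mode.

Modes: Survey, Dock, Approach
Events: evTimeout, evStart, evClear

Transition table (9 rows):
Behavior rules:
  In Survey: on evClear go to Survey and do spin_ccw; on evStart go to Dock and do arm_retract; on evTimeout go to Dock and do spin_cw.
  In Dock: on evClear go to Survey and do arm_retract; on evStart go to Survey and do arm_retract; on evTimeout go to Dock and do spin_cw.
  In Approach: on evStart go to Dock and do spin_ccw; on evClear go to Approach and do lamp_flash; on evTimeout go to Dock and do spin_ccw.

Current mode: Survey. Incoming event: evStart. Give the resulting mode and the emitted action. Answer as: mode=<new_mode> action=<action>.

mode=Dock action=arm_retract

current mode = Survey; filter table to that mode:
  (Survey, evClear) → (Survey, spin_ccw)
  (Survey, evStart) → (Dock, arm_retract)  ← event matches
  (Survey, evTimeout) → (Dock, spin_cw)
event = evStart selects (Dock, arm_retract)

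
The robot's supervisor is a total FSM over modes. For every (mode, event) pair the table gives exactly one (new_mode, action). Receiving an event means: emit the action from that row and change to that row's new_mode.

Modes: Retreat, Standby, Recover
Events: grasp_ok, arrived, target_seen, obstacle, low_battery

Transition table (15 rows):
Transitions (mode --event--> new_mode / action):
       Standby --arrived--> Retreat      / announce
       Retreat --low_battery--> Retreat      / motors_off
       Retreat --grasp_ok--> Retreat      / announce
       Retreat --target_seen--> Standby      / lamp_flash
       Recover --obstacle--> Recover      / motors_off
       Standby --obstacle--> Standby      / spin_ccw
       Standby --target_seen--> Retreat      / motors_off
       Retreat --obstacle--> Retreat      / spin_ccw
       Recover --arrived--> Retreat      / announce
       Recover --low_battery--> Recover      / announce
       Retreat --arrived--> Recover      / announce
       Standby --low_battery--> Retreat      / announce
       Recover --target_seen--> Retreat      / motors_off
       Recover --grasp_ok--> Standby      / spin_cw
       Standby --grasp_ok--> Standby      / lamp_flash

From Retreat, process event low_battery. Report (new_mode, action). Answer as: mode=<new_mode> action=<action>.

mode=Retreat action=motors_off

current mode = Retreat; filter table to that mode:
  (Retreat, low_battery) → (Retreat, motors_off)  ← event matches
  (Retreat, grasp_ok) → (Retreat, announce)
  (Retreat, target_seen) → (Standby, lamp_flash)
  (Retreat, obstacle) → (Retreat, spin_ccw)
  (Retreat, arrived) → (Recover, announce)
event = low_battery selects (Retreat, motors_off)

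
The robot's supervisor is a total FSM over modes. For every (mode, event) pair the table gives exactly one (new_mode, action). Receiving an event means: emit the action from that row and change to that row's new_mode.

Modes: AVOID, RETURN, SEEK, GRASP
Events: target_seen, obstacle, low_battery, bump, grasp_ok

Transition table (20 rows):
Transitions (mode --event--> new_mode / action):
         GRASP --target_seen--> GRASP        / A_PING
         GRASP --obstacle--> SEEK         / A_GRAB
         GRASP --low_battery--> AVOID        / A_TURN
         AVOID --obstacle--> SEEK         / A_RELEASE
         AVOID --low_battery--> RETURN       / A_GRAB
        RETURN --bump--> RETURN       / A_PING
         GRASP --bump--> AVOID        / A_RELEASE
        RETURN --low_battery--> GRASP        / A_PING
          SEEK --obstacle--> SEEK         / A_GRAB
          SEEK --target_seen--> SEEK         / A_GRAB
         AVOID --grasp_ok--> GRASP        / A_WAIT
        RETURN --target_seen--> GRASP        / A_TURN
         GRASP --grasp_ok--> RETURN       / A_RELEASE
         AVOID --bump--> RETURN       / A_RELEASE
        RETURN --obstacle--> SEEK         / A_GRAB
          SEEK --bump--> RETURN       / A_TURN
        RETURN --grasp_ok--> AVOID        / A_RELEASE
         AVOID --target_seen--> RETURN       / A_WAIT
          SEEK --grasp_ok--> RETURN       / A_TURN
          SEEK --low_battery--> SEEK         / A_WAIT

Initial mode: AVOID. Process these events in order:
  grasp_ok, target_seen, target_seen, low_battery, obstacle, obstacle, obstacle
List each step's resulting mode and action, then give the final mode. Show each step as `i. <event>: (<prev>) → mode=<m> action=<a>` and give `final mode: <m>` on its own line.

final mode: SEEK

1. grasp_ok: (AVOID) → mode=GRASP action=A_WAIT
2. target_seen: (GRASP) → mode=GRASP action=A_PING
3. target_seen: (GRASP) → mode=GRASP action=A_PING
4. low_battery: (GRASP) → mode=AVOID action=A_TURN
5. obstacle: (AVOID) → mode=SEEK action=A_RELEASE
6. obstacle: (SEEK) → mode=SEEK action=A_GRAB
7. obstacle: (SEEK) → mode=SEEK action=A_GRAB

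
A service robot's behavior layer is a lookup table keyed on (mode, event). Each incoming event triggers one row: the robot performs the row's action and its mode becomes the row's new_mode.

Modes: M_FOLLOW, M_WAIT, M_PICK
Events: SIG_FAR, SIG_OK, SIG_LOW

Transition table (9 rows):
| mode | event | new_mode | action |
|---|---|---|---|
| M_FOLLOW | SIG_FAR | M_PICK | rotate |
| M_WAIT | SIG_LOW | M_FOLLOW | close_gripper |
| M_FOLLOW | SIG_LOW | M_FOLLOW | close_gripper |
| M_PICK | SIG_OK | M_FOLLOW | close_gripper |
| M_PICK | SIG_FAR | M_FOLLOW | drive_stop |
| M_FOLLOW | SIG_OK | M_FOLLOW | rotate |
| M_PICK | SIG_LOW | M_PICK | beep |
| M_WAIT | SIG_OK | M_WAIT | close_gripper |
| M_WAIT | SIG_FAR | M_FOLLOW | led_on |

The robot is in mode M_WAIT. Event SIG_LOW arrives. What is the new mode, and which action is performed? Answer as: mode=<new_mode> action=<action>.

mode=M_FOLLOW action=close_gripper

current mode = M_WAIT; filter table to that mode:
  (M_WAIT, SIG_LOW) → (M_FOLLOW, close_gripper)  ← event matches
  (M_WAIT, SIG_OK) → (M_WAIT, close_gripper)
  (M_WAIT, SIG_FAR) → (M_FOLLOW, led_on)
event = SIG_LOW selects (M_FOLLOW, close_gripper)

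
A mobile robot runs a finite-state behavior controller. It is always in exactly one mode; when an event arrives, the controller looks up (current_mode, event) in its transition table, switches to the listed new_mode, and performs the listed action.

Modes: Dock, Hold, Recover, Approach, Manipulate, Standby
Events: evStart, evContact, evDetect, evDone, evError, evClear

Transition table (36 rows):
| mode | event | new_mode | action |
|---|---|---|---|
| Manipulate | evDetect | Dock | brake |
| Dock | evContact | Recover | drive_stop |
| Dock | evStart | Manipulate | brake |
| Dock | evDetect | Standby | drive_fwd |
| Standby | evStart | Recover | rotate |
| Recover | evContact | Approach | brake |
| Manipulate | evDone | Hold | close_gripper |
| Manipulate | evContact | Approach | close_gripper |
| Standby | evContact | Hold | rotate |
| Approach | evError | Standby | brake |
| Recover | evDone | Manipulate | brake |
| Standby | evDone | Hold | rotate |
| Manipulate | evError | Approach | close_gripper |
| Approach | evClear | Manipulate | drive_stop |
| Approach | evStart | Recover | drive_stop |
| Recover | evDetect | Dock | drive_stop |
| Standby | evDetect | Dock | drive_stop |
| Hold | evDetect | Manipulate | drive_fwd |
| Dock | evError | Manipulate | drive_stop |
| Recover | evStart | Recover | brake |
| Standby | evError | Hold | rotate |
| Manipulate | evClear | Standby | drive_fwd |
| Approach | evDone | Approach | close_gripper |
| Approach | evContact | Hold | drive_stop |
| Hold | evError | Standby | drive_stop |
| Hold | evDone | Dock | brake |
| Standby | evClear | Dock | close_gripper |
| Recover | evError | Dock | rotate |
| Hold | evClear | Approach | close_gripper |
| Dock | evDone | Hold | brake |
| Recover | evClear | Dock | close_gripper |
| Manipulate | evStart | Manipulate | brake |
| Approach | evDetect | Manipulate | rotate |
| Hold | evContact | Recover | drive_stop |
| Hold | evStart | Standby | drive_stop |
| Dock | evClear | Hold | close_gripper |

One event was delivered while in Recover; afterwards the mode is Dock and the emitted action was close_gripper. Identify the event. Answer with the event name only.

try evStart: (Recover, evStart) → (Recover, brake)
try evContact: (Recover, evContact) → (Approach, brake)
try evDetect: (Recover, evDetect) → (Dock, drive_stop)
try evDone: (Recover, evDone) → (Manipulate, brake)
try evError: (Recover, evError) → (Dock, rotate)
try evClear: (Recover, evClear) → (Dock, close_gripper)  ← matches

evClear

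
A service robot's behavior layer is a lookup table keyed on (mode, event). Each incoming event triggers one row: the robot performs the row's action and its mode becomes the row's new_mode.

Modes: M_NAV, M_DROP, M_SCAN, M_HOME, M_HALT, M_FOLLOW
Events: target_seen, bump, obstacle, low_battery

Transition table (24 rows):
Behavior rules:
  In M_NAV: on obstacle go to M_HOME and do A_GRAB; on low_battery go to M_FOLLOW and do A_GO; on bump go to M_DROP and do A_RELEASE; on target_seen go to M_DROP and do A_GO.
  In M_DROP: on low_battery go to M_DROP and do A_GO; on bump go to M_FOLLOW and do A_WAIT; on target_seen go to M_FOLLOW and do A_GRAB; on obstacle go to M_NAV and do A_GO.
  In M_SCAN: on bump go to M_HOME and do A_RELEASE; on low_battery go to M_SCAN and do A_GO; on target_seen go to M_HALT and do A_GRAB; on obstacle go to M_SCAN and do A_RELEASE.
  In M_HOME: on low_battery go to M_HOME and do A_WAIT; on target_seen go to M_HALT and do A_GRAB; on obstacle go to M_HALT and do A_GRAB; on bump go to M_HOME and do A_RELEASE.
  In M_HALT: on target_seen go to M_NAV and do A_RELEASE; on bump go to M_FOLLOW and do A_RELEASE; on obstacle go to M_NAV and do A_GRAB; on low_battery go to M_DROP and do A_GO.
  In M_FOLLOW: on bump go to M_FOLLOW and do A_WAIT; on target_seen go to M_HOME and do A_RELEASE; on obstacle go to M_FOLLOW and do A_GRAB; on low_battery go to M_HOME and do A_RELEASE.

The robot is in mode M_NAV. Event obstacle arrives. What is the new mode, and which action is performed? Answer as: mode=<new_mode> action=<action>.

current mode = M_NAV; filter table to that mode:
  (M_NAV, obstacle) → (M_HOME, A_GRAB)  ← event matches
  (M_NAV, low_battery) → (M_FOLLOW, A_GO)
  (M_NAV, bump) → (M_DROP, A_RELEASE)
  (M_NAV, target_seen) → (M_DROP, A_GO)
event = obstacle selects (M_HOME, A_GRAB)

mode=M_HOME action=A_GRAB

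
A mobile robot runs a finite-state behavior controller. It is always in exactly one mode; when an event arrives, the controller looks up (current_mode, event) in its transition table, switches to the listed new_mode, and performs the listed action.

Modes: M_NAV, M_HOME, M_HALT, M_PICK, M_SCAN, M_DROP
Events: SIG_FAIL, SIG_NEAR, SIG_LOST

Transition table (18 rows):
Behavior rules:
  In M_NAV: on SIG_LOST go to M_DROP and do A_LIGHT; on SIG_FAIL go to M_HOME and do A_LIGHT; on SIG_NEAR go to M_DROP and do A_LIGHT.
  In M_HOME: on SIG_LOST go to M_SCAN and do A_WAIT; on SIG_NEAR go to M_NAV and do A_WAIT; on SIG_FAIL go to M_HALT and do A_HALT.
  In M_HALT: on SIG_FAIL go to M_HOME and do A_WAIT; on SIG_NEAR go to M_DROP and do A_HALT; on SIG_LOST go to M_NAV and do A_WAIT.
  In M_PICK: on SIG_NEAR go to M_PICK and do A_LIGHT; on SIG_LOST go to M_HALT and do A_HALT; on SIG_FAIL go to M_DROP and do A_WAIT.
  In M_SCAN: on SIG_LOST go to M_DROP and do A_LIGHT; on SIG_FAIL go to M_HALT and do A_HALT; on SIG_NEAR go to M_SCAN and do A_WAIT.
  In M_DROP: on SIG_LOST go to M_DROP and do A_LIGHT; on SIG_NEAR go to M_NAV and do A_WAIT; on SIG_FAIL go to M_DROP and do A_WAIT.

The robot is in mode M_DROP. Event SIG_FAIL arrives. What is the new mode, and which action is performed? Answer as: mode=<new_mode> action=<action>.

current mode = M_DROP; filter table to that mode:
  (M_DROP, SIG_LOST) → (M_DROP, A_LIGHT)
  (M_DROP, SIG_NEAR) → (M_NAV, A_WAIT)
  (M_DROP, SIG_FAIL) → (M_DROP, A_WAIT)  ← event matches
event = SIG_FAIL selects (M_DROP, A_WAIT)

mode=M_DROP action=A_WAIT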